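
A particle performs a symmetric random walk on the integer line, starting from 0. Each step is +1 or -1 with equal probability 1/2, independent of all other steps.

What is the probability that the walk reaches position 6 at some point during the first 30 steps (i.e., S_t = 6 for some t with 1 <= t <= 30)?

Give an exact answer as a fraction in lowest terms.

Answer: 301766029/1073741824

Derivation:
Count via complement. Let g(t,s) = #length-t paths at position s with S_1..S_t all ≠ 6.
g(t,s) = g(t-1,s-1) + g(t-1,s+1) for s ≠ 6; g(t,6) = 0.
t=0: g(0,0)=1
t=1: g(1,-1)=1 g(1,1)=1
t=2: g(2,-2)=1 g(2,0)=2 g(2,2)=1
t=3: g(3,-3)=1 g(3,-1)=3 g(3,1)=3 g(3,3)=1
t=4: g(4,-4)=1 g(4,-2)=4 g(4,0)=6 g(4,2)=4 g(4,4)=1
t=5: g(5,-5)=1 g(5,-3)=5 g(5,-1)=10 g(5,1)=10 g(5,3)=5 g(5,5)=1
t=6: g(6,-6)=1 g(6,-4)=6 g(6,-2)=15 g(6,0)=20 g(6,2)=15 g(6,4)=6
t=7: g(7,-7)=1 g(7,-5)=7 g(7,-3)=21 g(7,-1)=35 g(7,1)=35 g(7,3)=21 g(7,5)=6
t=8: g(8,-8)=1 g(8,-6)=8 g(8,-4)=28 g(8,-2)=56 g(8,0)=70 g(8,2)=56 g(8,4)=27
t=9: g(9,-9)=1 g(9,-7)=9 g(9,-5)=36 g(9,-3)=84 g(9,-1)=126 g(9,1)=126 g(9,3)=83 g(9,5)=27
t=10: g(10,-10)=1 g(10,-8)=10 g(10,-6)=45 g(10,-4)=120 g(10,-2)=210 g(10,0)=252 g(10,2)=209 g(10,4)=110
t=11: g(11,-11)=1 g(11,-9)=11 g(11,-7)=55 g(11,-5)=165 g(11,-3)=330 g(11,-1)=462 g(11,1)=461 g(11,3)=319 g(11,5)=110
t=12: g(12,-12)=1 g(12,-10)=12 g(12,-8)=66 g(12,-6)=220 g(12,-4)=495 g(12,-2)=792 g(12,0)=923 g(12,2)=780 g(12,4)=429
t=13: g(13,-13)=1 g(13,-11)=13 g(13,-9)=78 g(13,-7)=286 g(13,-5)=715 g(13,-3)=1287 g(13,-1)=1715 g(13,1)=1703 g(13,3)=1209 g(13,5)=429
t=14: g(14,-14)=1 g(14,-12)=14 g(14,-10)=91 g(14,-8)=364 g(14,-6)=1001 g(14,-4)=2002 g(14,-2)=3002 g(14,0)=3418 g(14,2)=2912 g(14,4)=1638
t=15: g(15,-15)=1 g(15,-13)=15 g(15,-11)=105 g(15,-9)=455 g(15,-7)=1365 g(15,-5)=3003 g(15,-3)=5004 g(15,-1)=6420 g(15,1)=6330 g(15,3)=4550 g(15,5)=1638
t=16: g(16,-16)=1 g(16,-14)=16 g(16,-12)=120 g(16,-10)=560 g(16,-8)=1820 g(16,-6)=4368 g(16,-4)=8007 g(16,-2)=11424 g(16,0)=12750 g(16,2)=10880 g(16,4)=6188
t=17: g(17,-17)=1 g(17,-15)=17 g(17,-13)=136 g(17,-11)=680 g(17,-9)=2380 g(17,-7)=6188 g(17,-5)=12375 g(17,-3)=19431 g(17,-1)=24174 g(17,1)=23630 g(17,3)=17068 g(17,5)=6188
t=18: g(18,-18)=1 g(18,-16)=18 g(18,-14)=153 g(18,-12)=816 g(18,-10)=3060 g(18,-8)=8568 g(18,-6)=18563 g(18,-4)=31806 g(18,-2)=43605 g(18,0)=47804 g(18,2)=40698 g(18,4)=23256
t=19: g(19,-19)=1 g(19,-17)=19 g(19,-15)=171 g(19,-13)=969 g(19,-11)=3876 g(19,-9)=11628 g(19,-7)=27131 g(19,-5)=50369 g(19,-3)=75411 g(19,-1)=91409 g(19,1)=88502 g(19,3)=63954 g(19,5)=23256
t=20: g(20,-20)=1 g(20,-18)=20 g(20,-16)=190 g(20,-14)=1140 g(20,-12)=4845 g(20,-10)=15504 g(20,-8)=38759 g(20,-6)=77500 g(20,-4)=125780 g(20,-2)=166820 g(20,0)=179911 g(20,2)=152456 g(20,4)=87210
t=21: g(21,-21)=1 g(21,-19)=21 g(21,-17)=210 g(21,-15)=1330 g(21,-13)=5985 g(21,-11)=20349 g(21,-9)=54263 g(21,-7)=116259 g(21,-5)=203280 g(21,-3)=292600 g(21,-1)=346731 g(21,1)=332367 g(21,3)=239666 g(21,5)=87210
t=22: g(22,-22)=1 g(22,-20)=22 g(22,-18)=231 g(22,-16)=1540 g(22,-14)=7315 g(22,-12)=26334 g(22,-10)=74612 g(22,-8)=170522 g(22,-6)=319539 g(22,-4)=495880 g(22,-2)=639331 g(22,0)=679098 g(22,2)=572033 g(22,4)=326876
t=23: g(23,-23)=1 g(23,-21)=23 g(23,-19)=253 g(23,-17)=1771 g(23,-15)=8855 g(23,-13)=33649 g(23,-11)=100946 g(23,-9)=245134 g(23,-7)=490061 g(23,-5)=815419 g(23,-3)=1135211 g(23,-1)=1318429 g(23,1)=1251131 g(23,3)=898909 g(23,5)=326876
t=24: g(24,-24)=1 g(24,-22)=24 g(24,-20)=276 g(24,-18)=2024 g(24,-16)=10626 g(24,-14)=42504 g(24,-12)=134595 g(24,-10)=346080 g(24,-8)=735195 g(24,-6)=1305480 g(24,-4)=1950630 g(24,-2)=2453640 g(24,0)=2569560 g(24,2)=2150040 g(24,4)=1225785
t=25: g(25,-25)=1 g(25,-23)=25 g(25,-21)=300 g(25,-19)=2300 g(25,-17)=12650 g(25,-15)=53130 g(25,-13)=177099 g(25,-11)=480675 g(25,-9)=1081275 g(25,-7)=2040675 g(25,-5)=3256110 g(25,-3)=4404270 g(25,-1)=5023200 g(25,1)=4719600 g(25,3)=3375825 g(25,5)=1225785
t=26: g(26,-26)=1 g(26,-24)=26 g(26,-22)=325 g(26,-20)=2600 g(26,-18)=14950 g(26,-16)=65780 g(26,-14)=230229 g(26,-12)=657774 g(26,-10)=1561950 g(26,-8)=3121950 g(26,-6)=5296785 g(26,-4)=7660380 g(26,-2)=9427470 g(26,0)=9742800 g(26,2)=8095425 g(26,4)=4601610
t=27: g(27,-27)=1 g(27,-25)=27 g(27,-23)=351 g(27,-21)=2925 g(27,-19)=17550 g(27,-17)=80730 g(27,-15)=296009 g(27,-13)=888003 g(27,-11)=2219724 g(27,-9)=4683900 g(27,-7)=8418735 g(27,-5)=12957165 g(27,-3)=17087850 g(27,-1)=19170270 g(27,1)=17838225 g(27,3)=12697035 g(27,5)=4601610
t=28: g(28,-28)=1 g(28,-26)=28 g(28,-24)=378 g(28,-22)=3276 g(28,-20)=20475 g(28,-18)=98280 g(28,-16)=376739 g(28,-14)=1184012 g(28,-12)=3107727 g(28,-10)=6903624 g(28,-8)=13102635 g(28,-6)=21375900 g(28,-4)=30045015 g(28,-2)=36258120 g(28,0)=37008495 g(28,2)=30535260 g(28,4)=17298645
t=29: g(29,-29)=1 g(29,-27)=29 g(29,-25)=406 g(29,-23)=3654 g(29,-21)=23751 g(29,-19)=118755 g(29,-17)=475019 g(29,-15)=1560751 g(29,-13)=4291739 g(29,-11)=10011351 g(29,-9)=20006259 g(29,-7)=34478535 g(29,-5)=51420915 g(29,-3)=66303135 g(29,-1)=73266615 g(29,1)=67543755 g(29,3)=47833905 g(29,5)=17298645
t=30: g(30,-30)=1 g(30,-28)=30 g(30,-26)=435 g(30,-24)=4060 g(30,-22)=27405 g(30,-20)=142506 g(30,-18)=593774 g(30,-16)=2035770 g(30,-14)=5852490 g(30,-12)=14303090 g(30,-10)=30017610 g(30,-8)=54484794 g(30,-6)=85899450 g(30,-4)=117724050 g(30,-2)=139569750 g(30,0)=140810370 g(30,2)=115377660 g(30,4)=65132550
Paths never hitting 6: Σ_s g(30,s) = 771975795
Paths hitting 6: 2^30 - 771975795 = 301766029
P = 301766029/1073741824 = 301766029/1073741824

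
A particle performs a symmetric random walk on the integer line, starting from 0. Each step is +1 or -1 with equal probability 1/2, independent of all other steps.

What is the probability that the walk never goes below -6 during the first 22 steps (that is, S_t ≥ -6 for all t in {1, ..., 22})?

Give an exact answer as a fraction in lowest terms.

Let f(t,s) = #length-t paths at position s with S_1..S_t all ≥ -6.
f(t,s) = f(t-1,s-1) + f(t-1,s+1) for s ≥ -6; f(t,s) = 0 for s < -6.
t=0: f(0,0)=1
t=1: f(1,-1)=1 f(1,1)=1
t=2: f(2,-2)=1 f(2,0)=2 f(2,2)=1
t=3: f(3,-3)=1 f(3,-1)=3 f(3,1)=3 f(3,3)=1
t=4: f(4,-4)=1 f(4,-2)=4 f(4,0)=6 f(4,2)=4 f(4,4)=1
t=5: f(5,-5)=1 f(5,-3)=5 f(5,-1)=10 f(5,1)=10 f(5,3)=5 f(5,5)=1
t=6: f(6,-6)=1 f(6,-4)=6 f(6,-2)=15 f(6,0)=20 f(6,2)=15 f(6,4)=6 f(6,6)=1
t=7: f(7,-5)=7 f(7,-3)=21 f(7,-1)=35 f(7,1)=35 f(7,3)=21 f(7,5)=7 f(7,7)=1
t=8: f(8,-6)=7 f(8,-4)=28 f(8,-2)=56 f(8,0)=70 f(8,2)=56 f(8,4)=28 f(8,6)=8 f(8,8)=1
t=9: f(9,-5)=35 f(9,-3)=84 f(9,-1)=126 f(9,1)=126 f(9,3)=84 f(9,5)=36 f(9,7)=9 f(9,9)=1
t=10: f(10,-6)=35 f(10,-4)=119 f(10,-2)=210 f(10,0)=252 f(10,2)=210 f(10,4)=120 f(10,6)=45 f(10,8)=10 f(10,10)=1
t=11: f(11,-5)=154 f(11,-3)=329 f(11,-1)=462 f(11,1)=462 f(11,3)=330 f(11,5)=165 f(11,7)=55 f(11,9)=11 f(11,11)=1
t=12: f(12,-6)=154 f(12,-4)=483 f(12,-2)=791 f(12,0)=924 f(12,2)=792 f(12,4)=495 f(12,6)=220 f(12,8)=66 f(12,10)=12 f(12,12)=1
t=13: f(13,-5)=637 f(13,-3)=1274 f(13,-1)=1715 f(13,1)=1716 f(13,3)=1287 f(13,5)=715 f(13,7)=286 f(13,9)=78 f(13,11)=13 f(13,13)=1
t=14: f(14,-6)=637 f(14,-4)=1911 f(14,-2)=2989 f(14,0)=3431 f(14,2)=3003 f(14,4)=2002 f(14,6)=1001 f(14,8)=364 f(14,10)=91 f(14,12)=14 f(14,14)=1
t=15: f(15,-5)=2548 f(15,-3)=4900 f(15,-1)=6420 f(15,1)=6434 f(15,3)=5005 f(15,5)=3003 f(15,7)=1365 f(15,9)=455 f(15,11)=105 f(15,13)=15 f(15,15)=1
t=16: f(16,-6)=2548 f(16,-4)=7448 f(16,-2)=11320 f(16,0)=12854 f(16,2)=11439 f(16,4)=8008 f(16,6)=4368 f(16,8)=1820 f(16,10)=560 f(16,12)=120 f(16,14)=16 f(16,16)=1
t=17: f(17,-5)=9996 f(17,-3)=18768 f(17,-1)=24174 f(17,1)=24293 f(17,3)=19447 f(17,5)=12376 f(17,7)=6188 f(17,9)=2380 f(17,11)=680 f(17,13)=136 f(17,15)=17 f(17,17)=1
t=18: f(18,-6)=9996 f(18,-4)=28764 f(18,-2)=42942 f(18,0)=48467 f(18,2)=43740 f(18,4)=31823 f(18,6)=18564 f(18,8)=8568 f(18,10)=3060 f(18,12)=816 f(18,14)=153 f(18,16)=18 f(18,18)=1
t=19: f(19,-5)=38760 f(19,-3)=71706 f(19,-1)=91409 f(19,1)=92207 f(19,3)=75563 f(19,5)=50387 f(19,7)=27132 f(19,9)=11628 f(19,11)=3876 f(19,13)=969 f(19,15)=171 f(19,17)=19 f(19,19)=1
t=20: f(20,-6)=38760 f(20,-4)=110466 f(20,-2)=163115 f(20,0)=183616 f(20,2)=167770 f(20,4)=125950 f(20,6)=77519 f(20,8)=38760 f(20,10)=15504 f(20,12)=4845 f(20,14)=1140 f(20,16)=190 f(20,18)=20 f(20,20)=1
t=21: f(21,-5)=149226 f(21,-3)=273581 f(21,-1)=346731 f(21,1)=351386 f(21,3)=293720 f(21,5)=203469 f(21,7)=116279 f(21,9)=54264 f(21,11)=20349 f(21,13)=5985 f(21,15)=1330 f(21,17)=210 f(21,19)=21 f(21,21)=1
t=22: f(22,-6)=149226 f(22,-4)=422807 f(22,-2)=620312 f(22,0)=698117 f(22,2)=645106 f(22,4)=497189 f(22,6)=319748 f(22,8)=170543 f(22,10)=74613 f(22,12)=26334 f(22,14)=7315 f(22,16)=1540 f(22,18)=231 f(22,20)=22 f(22,22)=1
Σ_s f(22,s) = 3633104
P = 3633104/4194304 = 227069/262144

Answer: 227069/262144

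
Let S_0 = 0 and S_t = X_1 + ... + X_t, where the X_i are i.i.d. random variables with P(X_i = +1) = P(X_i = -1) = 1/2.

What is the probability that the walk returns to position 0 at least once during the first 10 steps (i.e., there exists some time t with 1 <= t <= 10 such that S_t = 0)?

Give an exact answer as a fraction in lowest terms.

Count via complement. Let g(t,s) = #length-t paths at position s with S_1..S_t all ≠ 0.
g(t,s) = g(t-1,s-1) + g(t-1,s+1) for s ≠ 0; g(t,0) = 0.
t=0: g(0,0)=1
t=1: g(1,-1)=1 g(1,1)=1
t=2: g(2,-2)=1 g(2,2)=1
t=3: g(3,-3)=1 g(3,-1)=1 g(3,1)=1 g(3,3)=1
t=4: g(4,-4)=1 g(4,-2)=2 g(4,2)=2 g(4,4)=1
t=5: g(5,-5)=1 g(5,-3)=3 g(5,-1)=2 g(5,1)=2 g(5,3)=3 g(5,5)=1
t=6: g(6,-6)=1 g(6,-4)=4 g(6,-2)=5 g(6,2)=5 g(6,4)=4 g(6,6)=1
t=7: g(7,-7)=1 g(7,-5)=5 g(7,-3)=9 g(7,-1)=5 g(7,1)=5 g(7,3)=9 g(7,5)=5 g(7,7)=1
t=8: g(8,-8)=1 g(8,-6)=6 g(8,-4)=14 g(8,-2)=14 g(8,2)=14 g(8,4)=14 g(8,6)=6 g(8,8)=1
t=9: g(9,-9)=1 g(9,-7)=7 g(9,-5)=20 g(9,-3)=28 g(9,-1)=14 g(9,1)=14 g(9,3)=28 g(9,5)=20 g(9,7)=7 g(9,9)=1
t=10: g(10,-10)=1 g(10,-8)=8 g(10,-6)=27 g(10,-4)=48 g(10,-2)=42 g(10,2)=42 g(10,4)=48 g(10,6)=27 g(10,8)=8 g(10,10)=1
Paths never hitting 0: Σ_s g(10,s) = 252
Paths hitting 0: 2^10 - 252 = 772
P = 772/1024 = 193/256

Answer: 193/256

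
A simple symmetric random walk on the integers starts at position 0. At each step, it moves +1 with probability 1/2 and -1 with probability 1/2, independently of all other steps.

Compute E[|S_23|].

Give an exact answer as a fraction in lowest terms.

S_23 takes values m ≡ 1 (mod 2) with |m| ≤ 23; P(S_23=m) = C(23,(23+m)/2)/2^23.
Total paths: 2^23 = 8388608
Distribution: P(S=-23)=1/8388608, P(S=-21)=23/8388608, P(S=-19)=253/8388608, P(S=-17)=1771/8388608, P(S=-15)=8855/8388608, P(S=-13)=33649/8388608, P(S=-11)=100947/8388608, P(S=-9)=245157/8388608, P(S=-7)=490314/8388608, P(S=-5)=817190/8388608, P(S=-3)=1144066/8388608, P(S=-1)=1352078/8388608, P(S=1)=1352078/8388608, P(S=3)=1144066/8388608, P(S=5)=817190/8388608, P(S=7)=490314/8388608, P(S=9)=245157/8388608, P(S=11)=100947/8388608, P(S=13)=33649/8388608, P(S=15)=8855/8388608, P(S=17)=1771/8388608, P(S=19)=253/8388608, P(S=21)=23/8388608, P(S=23)=1/8388608
E[|S_23|] = Σ_m |m|·P(S_23=m) = 32449872/8388608 = 2028117/524288

Answer: 2028117/524288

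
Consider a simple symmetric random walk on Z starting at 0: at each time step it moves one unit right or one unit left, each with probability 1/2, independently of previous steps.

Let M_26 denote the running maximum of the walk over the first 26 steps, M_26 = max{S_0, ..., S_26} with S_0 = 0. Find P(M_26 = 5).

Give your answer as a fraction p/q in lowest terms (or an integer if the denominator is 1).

Let M_26 = max(S_0,...,S_26). Use the reflection principle: for j ≥ 1, #{paths with M_26 ≥ j} = #{S_26 ≥ j} + #{S_26 ≥ j+1}.
By reflection, #{M_26 ≥ 5} = #{S_26 ≥ 5} + #{S_26 ≥ 6} = 10970272 + 10970272 = 21940544.
#{M_26 ≥ 6} = #{S_26 ≥ 6} + #{S_26 ≥ 7} = 10970272 + 5658537 = 16628809.
#{M_26 = 5} = 21940544 - 16628809 = 5311735.
P(M_26 = 5) = 5311735/67108864 = 5311735/67108864

Answer: 5311735/67108864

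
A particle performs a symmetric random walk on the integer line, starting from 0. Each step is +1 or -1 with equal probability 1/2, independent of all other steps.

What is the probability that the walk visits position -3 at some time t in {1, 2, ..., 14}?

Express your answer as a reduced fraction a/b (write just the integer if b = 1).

Count via complement. Let g(t,s) = #length-t paths at position s with S_1..S_t all ≠ -3.
g(t,s) = g(t-1,s-1) + g(t-1,s+1) for s ≠ -3; g(t,-3) = 0.
t=0: g(0,0)=1
t=1: g(1,-1)=1 g(1,1)=1
t=2: g(2,-2)=1 g(2,0)=2 g(2,2)=1
t=3: g(3,-1)=3 g(3,1)=3 g(3,3)=1
t=4: g(4,-2)=3 g(4,0)=6 g(4,2)=4 g(4,4)=1
t=5: g(5,-1)=9 g(5,1)=10 g(5,3)=5 g(5,5)=1
t=6: g(6,-2)=9 g(6,0)=19 g(6,2)=15 g(6,4)=6 g(6,6)=1
t=7: g(7,-1)=28 g(7,1)=34 g(7,3)=21 g(7,5)=7 g(7,7)=1
t=8: g(8,-2)=28 g(8,0)=62 g(8,2)=55 g(8,4)=28 g(8,6)=8 g(8,8)=1
t=9: g(9,-1)=90 g(9,1)=117 g(9,3)=83 g(9,5)=36 g(9,7)=9 g(9,9)=1
t=10: g(10,-2)=90 g(10,0)=207 g(10,2)=200 g(10,4)=119 g(10,6)=45 g(10,8)=10 g(10,10)=1
t=11: g(11,-1)=297 g(11,1)=407 g(11,3)=319 g(11,5)=164 g(11,7)=55 g(11,9)=11 g(11,11)=1
t=12: g(12,-2)=297 g(12,0)=704 g(12,2)=726 g(12,4)=483 g(12,6)=219 g(12,8)=66 g(12,10)=12 g(12,12)=1
t=13: g(13,-1)=1001 g(13,1)=1430 g(13,3)=1209 g(13,5)=702 g(13,7)=285 g(13,9)=78 g(13,11)=13 g(13,13)=1
t=14: g(14,-2)=1001 g(14,0)=2431 g(14,2)=2639 g(14,4)=1911 g(14,6)=987 g(14,8)=363 g(14,10)=91 g(14,12)=14 g(14,14)=1
Paths never hitting -3: Σ_s g(14,s) = 9438
Paths hitting -3: 2^14 - 9438 = 6946
P = 6946/16384 = 3473/8192

Answer: 3473/8192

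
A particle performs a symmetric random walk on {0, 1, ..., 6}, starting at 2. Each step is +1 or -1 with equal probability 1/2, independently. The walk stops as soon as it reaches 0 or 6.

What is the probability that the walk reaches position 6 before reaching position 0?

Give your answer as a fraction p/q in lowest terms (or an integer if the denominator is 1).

Symmetric walk (p = 1/2): the harmonic-function argument gives P(hit 6 before 0 | start at 2) = a/N.
P = 2/6 = 1/3

Answer: 1/3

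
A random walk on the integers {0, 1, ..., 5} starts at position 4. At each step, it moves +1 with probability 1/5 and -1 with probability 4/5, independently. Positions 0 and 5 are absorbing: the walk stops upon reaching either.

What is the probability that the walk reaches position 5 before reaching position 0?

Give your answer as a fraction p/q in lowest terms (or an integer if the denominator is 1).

Biased walk: p = 1/5, q = 4/5, r = q/p = 4
Gambler's ruin: P(hit 5 before 0 | start at 4) = (1 - r^a)/(1 - r^N)
r^4 = 256; r^5 = 1024
P = (1 - 256) / (1 - 1024) = -255 / -1023 = 85/341

Answer: 85/341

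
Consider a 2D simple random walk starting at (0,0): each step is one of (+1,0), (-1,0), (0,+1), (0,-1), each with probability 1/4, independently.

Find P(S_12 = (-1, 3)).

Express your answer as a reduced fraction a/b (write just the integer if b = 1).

Answer: 49005/2097152

Derivation:
Let h be the number of horizontal steps (so 12-h are vertical). To end at (-1,3) need (h-1)/2 right-steps and ((12-h)+3)/2 up-steps.
Sum over h with 1 ≤ h ≤ 9, h ≡ 1 (mod 2), 12-h ≡ 1 (mod 2):
h=1: C(12,1)·C(1,0)·C(11,7) = 12·1·330 = 3960
h=3: C(12,3)·C(3,1)·C(9,6) = 220·3·84 = 55440
h=5: C(12,5)·C(5,2)·C(7,5) = 792·10·21 = 166320
h=7: C(12,7)·C(7,3)·C(5,4) = 792·35·5 = 138600
h=9: C(12,9)·C(9,4)·C(3,3) = 220·126·1 = 27720
Total favorable: 392040
Total paths: 4^12 = 16777216
P = 392040/16777216 = 49005/2097152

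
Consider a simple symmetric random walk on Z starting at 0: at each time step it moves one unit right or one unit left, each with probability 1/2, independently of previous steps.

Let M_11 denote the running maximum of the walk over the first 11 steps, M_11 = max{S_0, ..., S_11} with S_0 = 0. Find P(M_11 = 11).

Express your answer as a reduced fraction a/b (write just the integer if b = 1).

Let M_11 = max(S_0,...,S_11). Use the reflection principle: for j ≥ 1, #{paths with M_11 ≥ j} = #{S_11 ≥ j} + #{S_11 ≥ j+1}.
By reflection, #{M_11 ≥ 11} = #{S_11 ≥ 11} + #{S_11 ≥ 12} = 1 + 0 = 1.
#{M_11 ≥ 12} = #{S_11 ≥ 12} + #{S_11 ≥ 13} = 0 + 0 = 0.
#{M_11 = 11} = 1 - 0 = 1.
P(M_11 = 11) = 1/2048 = 1/2048

Answer: 1/2048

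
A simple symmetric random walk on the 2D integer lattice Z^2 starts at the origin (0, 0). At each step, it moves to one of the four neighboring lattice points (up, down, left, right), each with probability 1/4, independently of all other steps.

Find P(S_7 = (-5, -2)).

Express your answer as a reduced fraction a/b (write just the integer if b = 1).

Let h be the number of horizontal steps (so 7-h are vertical). To end at (-5,-2) need (h-5)/2 right-steps and ((7-h)-2)/2 up-steps.
Sum over h with 5 ≤ h ≤ 5, h ≡ 1 (mod 2), 7-h ≡ 0 (mod 2):
h=5: C(7,5)·C(5,0)·C(2,0) = 21·1·1 = 21
Total favorable: 21
Total paths: 4^7 = 16384
P = 21/16384 = 21/16384

Answer: 21/16384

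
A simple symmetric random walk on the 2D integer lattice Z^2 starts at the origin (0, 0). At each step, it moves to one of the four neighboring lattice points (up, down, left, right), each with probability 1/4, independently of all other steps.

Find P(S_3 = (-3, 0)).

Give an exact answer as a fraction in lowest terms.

Answer: 1/64

Derivation:
Let h be the number of horizontal steps (so 3-h are vertical). To end at (-3,0) need (h-3)/2 right-steps and ((3-h)+0)/2 up-steps.
Sum over h with 3 ≤ h ≤ 3, h ≡ 1 (mod 2), 3-h ≡ 0 (mod 2):
h=3: C(3,3)·C(3,0)·C(0,0) = 1·1·1 = 1
Total favorable: 1
Total paths: 4^3 = 64
P = 1/64 = 1/64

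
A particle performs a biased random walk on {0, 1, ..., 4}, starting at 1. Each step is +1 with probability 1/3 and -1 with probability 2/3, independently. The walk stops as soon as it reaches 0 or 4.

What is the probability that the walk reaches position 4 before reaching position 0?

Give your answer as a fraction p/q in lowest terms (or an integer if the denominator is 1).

Answer: 1/15

Derivation:
Biased walk: p = 1/3, q = 2/3, r = q/p = 2
Gambler's ruin: P(hit 4 before 0 | start at 1) = (1 - r^a)/(1 - r^N)
r^1 = 2; r^4 = 16
P = (1 - 2) / (1 - 16) = -1 / -15 = 1/15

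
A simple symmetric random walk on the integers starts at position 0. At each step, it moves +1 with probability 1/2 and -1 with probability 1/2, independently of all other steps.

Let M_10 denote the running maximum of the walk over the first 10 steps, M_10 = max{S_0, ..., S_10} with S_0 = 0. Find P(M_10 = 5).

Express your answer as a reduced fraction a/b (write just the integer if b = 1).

Answer: 45/1024

Derivation:
Let M_10 = max(S_0,...,S_10). Use the reflection principle: for j ≥ 1, #{paths with M_10 ≥ j} = #{S_10 ≥ j} + #{S_10 ≥ j+1}.
By reflection, #{M_10 ≥ 5} = #{S_10 ≥ 5} + #{S_10 ≥ 6} = 56 + 56 = 112.
#{M_10 ≥ 6} = #{S_10 ≥ 6} + #{S_10 ≥ 7} = 56 + 11 = 67.
#{M_10 = 5} = 112 - 67 = 45.
P(M_10 = 5) = 45/1024 = 45/1024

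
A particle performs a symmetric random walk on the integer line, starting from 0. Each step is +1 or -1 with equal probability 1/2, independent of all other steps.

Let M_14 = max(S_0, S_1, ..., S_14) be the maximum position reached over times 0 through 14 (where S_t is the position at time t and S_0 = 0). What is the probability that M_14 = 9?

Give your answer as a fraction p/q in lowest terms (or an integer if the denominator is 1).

Let M_14 = max(S_0,...,S_14). Use the reflection principle: for j ≥ 1, #{paths with M_14 ≥ j} = #{S_14 ≥ j} + #{S_14 ≥ j+1}.
By reflection, #{M_14 ≥ 9} = #{S_14 ≥ 9} + #{S_14 ≥ 10} = 106 + 106 = 212.
#{M_14 ≥ 10} = #{S_14 ≥ 10} + #{S_14 ≥ 11} = 106 + 15 = 121.
#{M_14 = 9} = 212 - 121 = 91.
P(M_14 = 9) = 91/16384 = 91/16384

Answer: 91/16384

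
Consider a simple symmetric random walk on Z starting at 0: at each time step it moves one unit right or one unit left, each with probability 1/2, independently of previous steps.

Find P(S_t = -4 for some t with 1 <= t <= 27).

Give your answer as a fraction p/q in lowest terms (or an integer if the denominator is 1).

Count via complement. Let g(t,s) = #length-t paths at position s with S_1..S_t all ≠ -4.
g(t,s) = g(t-1,s-1) + g(t-1,s+1) for s ≠ -4; g(t,-4) = 0.
t=0: g(0,0)=1
t=1: g(1,-1)=1 g(1,1)=1
t=2: g(2,-2)=1 g(2,0)=2 g(2,2)=1
t=3: g(3,-3)=1 g(3,-1)=3 g(3,1)=3 g(3,3)=1
t=4: g(4,-2)=4 g(4,0)=6 g(4,2)=4 g(4,4)=1
t=5: g(5,-3)=4 g(5,-1)=10 g(5,1)=10 g(5,3)=5 g(5,5)=1
t=6: g(6,-2)=14 g(6,0)=20 g(6,2)=15 g(6,4)=6 g(6,6)=1
t=7: g(7,-3)=14 g(7,-1)=34 g(7,1)=35 g(7,3)=21 g(7,5)=7 g(7,7)=1
t=8: g(8,-2)=48 g(8,0)=69 g(8,2)=56 g(8,4)=28 g(8,6)=8 g(8,8)=1
t=9: g(9,-3)=48 g(9,-1)=117 g(9,1)=125 g(9,3)=84 g(9,5)=36 g(9,7)=9 g(9,9)=1
t=10: g(10,-2)=165 g(10,0)=242 g(10,2)=209 g(10,4)=120 g(10,6)=45 g(10,8)=10 g(10,10)=1
t=11: g(11,-3)=165 g(11,-1)=407 g(11,1)=451 g(11,3)=329 g(11,5)=165 g(11,7)=55 g(11,9)=11 g(11,11)=1
t=12: g(12,-2)=572 g(12,0)=858 g(12,2)=780 g(12,4)=494 g(12,6)=220 g(12,8)=66 g(12,10)=12 g(12,12)=1
t=13: g(13,-3)=572 g(13,-1)=1430 g(13,1)=1638 g(13,3)=1274 g(13,5)=714 g(13,7)=286 g(13,9)=78 g(13,11)=13 g(13,13)=1
t=14: g(14,-2)=2002 g(14,0)=3068 g(14,2)=2912 g(14,4)=1988 g(14,6)=1000 g(14,8)=364 g(14,10)=91 g(14,12)=14 g(14,14)=1
t=15: g(15,-3)=2002 g(15,-1)=5070 g(15,1)=5980 g(15,3)=4900 g(15,5)=2988 g(15,7)=1364 g(15,9)=455 g(15,11)=105 g(15,13)=15 g(15,15)=1
t=16: g(16,-2)=7072 g(16,0)=11050 g(16,2)=10880 g(16,4)=7888 g(16,6)=4352 g(16,8)=1819 g(16,10)=560 g(16,12)=120 g(16,14)=16 g(16,16)=1
t=17: g(17,-3)=7072 g(17,-1)=18122 g(17,1)=21930 g(17,3)=18768 g(17,5)=12240 g(17,7)=6171 g(17,9)=2379 g(17,11)=680 g(17,13)=136 g(17,15)=17 g(17,17)=1
t=18: g(18,-2)=25194 g(18,0)=40052 g(18,2)=40698 g(18,4)=31008 g(18,6)=18411 g(18,8)=8550 g(18,10)=3059 g(18,12)=816 g(18,14)=153 g(18,16)=18 g(18,18)=1
t=19: g(19,-3)=25194 g(19,-1)=65246 g(19,1)=80750 g(19,3)=71706 g(19,5)=49419 g(19,7)=26961 g(19,9)=11609 g(19,11)=3875 g(19,13)=969 g(19,15)=171 g(19,17)=19 g(19,19)=1
t=20: g(20,-2)=90440 g(20,0)=145996 g(20,2)=152456 g(20,4)=121125 g(20,6)=76380 g(20,8)=38570 g(20,10)=15484 g(20,12)=4844 g(20,14)=1140 g(20,16)=190 g(20,18)=20 g(20,20)=1
t=21: g(21,-3)=90440 g(21,-1)=236436 g(21,1)=298452 g(21,3)=273581 g(21,5)=197505 g(21,7)=114950 g(21,9)=54054 g(21,11)=20328 g(21,13)=5984 g(21,15)=1330 g(21,17)=210 g(21,19)=21 g(21,21)=1
t=22: g(22,-2)=326876 g(22,0)=534888 g(22,2)=572033 g(22,4)=471086 g(22,6)=312455 g(22,8)=169004 g(22,10)=74382 g(22,12)=26312 g(22,14)=7314 g(22,16)=1540 g(22,18)=231 g(22,20)=22 g(22,22)=1
t=23: g(23,-3)=326876 g(23,-1)=861764 g(23,1)=1106921 g(23,3)=1043119 g(23,5)=783541 g(23,7)=481459 g(23,9)=243386 g(23,11)=100694 g(23,13)=33626 g(23,15)=8854 g(23,17)=1771 g(23,19)=253 g(23,21)=23 g(23,23)=1
t=24: g(24,-2)=1188640 g(24,0)=1968685 g(24,2)=2150040 g(24,4)=1826660 g(24,6)=1265000 g(24,8)=724845 g(24,10)=344080 g(24,12)=134320 g(24,14)=42480 g(24,16)=10625 g(24,18)=2024 g(24,20)=276 g(24,22)=24 g(24,24)=1
t=25: g(25,-3)=1188640 g(25,-1)=3157325 g(25,1)=4118725 g(25,3)=3976700 g(25,5)=3091660 g(25,7)=1989845 g(25,9)=1068925 g(25,11)=478400 g(25,13)=176800 g(25,15)=53105 g(25,17)=12649 g(25,19)=2300 g(25,21)=300 g(25,23)=25 g(25,25)=1
t=26: g(26,-2)=4345965 g(26,0)=7276050 g(26,2)=8095425 g(26,4)=7068360 g(26,6)=5081505 g(26,8)=3058770 g(26,10)=1547325 g(26,12)=655200 g(26,14)=229905 g(26,16)=65754 g(26,18)=14949 g(26,20)=2600 g(26,22)=325 g(26,24)=26 g(26,26)=1
t=27: g(27,-3)=4345965 g(27,-1)=11622015 g(27,1)=15371475 g(27,3)=15163785 g(27,5)=12149865 g(27,7)=8140275 g(27,9)=4606095 g(27,11)=2202525 g(27,13)=885105 g(27,15)=295659 g(27,17)=80703 g(27,19)=17549 g(27,21)=2925 g(27,23)=351 g(27,25)=27 g(27,27)=1
Paths never hitting -4: Σ_s g(27,s) = 74884320
Paths hitting -4: 2^27 - 74884320 = 59333408
P = 59333408/134217728 = 1854169/4194304

Answer: 1854169/4194304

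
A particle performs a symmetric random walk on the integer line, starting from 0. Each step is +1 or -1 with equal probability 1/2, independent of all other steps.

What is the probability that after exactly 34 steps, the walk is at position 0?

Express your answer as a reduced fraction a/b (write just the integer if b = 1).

To return to 0 after 34 steps: need exactly 17 steps of +1 and 17 of -1.
Favorable paths: C(34,17) = 2333606220
Total paths: 2^34 = 17179869184
P = 2333606220/17179869184 = 583401555/4294967296

Answer: 583401555/4294967296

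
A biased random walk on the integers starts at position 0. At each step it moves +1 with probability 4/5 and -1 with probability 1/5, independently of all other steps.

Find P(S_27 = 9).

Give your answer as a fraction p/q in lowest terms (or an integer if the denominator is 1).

Answer: 12883046462128128/298023223876953125

Derivation:
To reach position 9 after 27 steps: need 18 steps of +1 and 9 steps of -1.
Number of such sequences: C(27,18) = 4686825
Each has probability (4/5)^18 · (1/5)^9 = 68719476736/7450580596923828125
P = 4686825 · 68719476736/7450580596923828125 = 12883046462128128/298023223876953125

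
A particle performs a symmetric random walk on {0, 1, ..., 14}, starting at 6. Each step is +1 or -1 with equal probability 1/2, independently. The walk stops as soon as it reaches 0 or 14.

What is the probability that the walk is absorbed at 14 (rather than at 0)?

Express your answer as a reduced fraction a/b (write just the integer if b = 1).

Answer: 3/7

Derivation:
Symmetric walk (p = 1/2): the harmonic-function argument gives P(hit 14 before 0 | start at 6) = a/N.
P = 6/14 = 3/7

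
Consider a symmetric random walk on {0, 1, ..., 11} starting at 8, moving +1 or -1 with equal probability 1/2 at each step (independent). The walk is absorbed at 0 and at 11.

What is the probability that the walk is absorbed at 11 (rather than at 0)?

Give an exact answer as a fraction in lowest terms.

Symmetric walk (p = 1/2): the harmonic-function argument gives P(hit 11 before 0 | start at 8) = a/N.
P = 8/11 = 8/11

Answer: 8/11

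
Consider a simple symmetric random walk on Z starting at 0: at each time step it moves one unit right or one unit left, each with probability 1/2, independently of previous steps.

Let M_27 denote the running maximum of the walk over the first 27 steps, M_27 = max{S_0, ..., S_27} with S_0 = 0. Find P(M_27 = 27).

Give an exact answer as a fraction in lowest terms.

Answer: 1/134217728

Derivation:
Let M_27 = max(S_0,...,S_27). Use the reflection principle: for j ≥ 1, #{paths with M_27 ≥ j} = #{S_27 ≥ j} + #{S_27 ≥ j+1}.
By reflection, #{M_27 ≥ 27} = #{S_27 ≥ 27} + #{S_27 ≥ 28} = 1 + 0 = 1.
#{M_27 ≥ 28} = #{S_27 ≥ 28} + #{S_27 ≥ 29} = 0 + 0 = 0.
#{M_27 = 27} = 1 - 0 = 1.
P(M_27 = 27) = 1/134217728 = 1/134217728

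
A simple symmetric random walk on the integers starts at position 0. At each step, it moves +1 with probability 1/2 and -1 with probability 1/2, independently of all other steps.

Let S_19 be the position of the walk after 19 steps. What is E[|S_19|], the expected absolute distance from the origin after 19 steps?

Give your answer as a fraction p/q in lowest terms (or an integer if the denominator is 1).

Answer: 230945/65536

Derivation:
S_19 takes values m ≡ 1 (mod 2) with |m| ≤ 19; P(S_19=m) = C(19,(19+m)/2)/2^19.
Total paths: 2^19 = 524288
Distribution: P(S=-19)=1/524288, P(S=-17)=19/524288, P(S=-15)=171/524288, P(S=-13)=969/524288, P(S=-11)=3876/524288, P(S=-9)=11628/524288, P(S=-7)=27132/524288, P(S=-5)=50388/524288, P(S=-3)=75582/524288, P(S=-1)=92378/524288, P(S=1)=92378/524288, P(S=3)=75582/524288, P(S=5)=50388/524288, P(S=7)=27132/524288, P(S=9)=11628/524288, P(S=11)=3876/524288, P(S=13)=969/524288, P(S=15)=171/524288, P(S=17)=19/524288, P(S=19)=1/524288
E[|S_19|] = Σ_m |m|·P(S_19=m) = 1847560/524288 = 230945/65536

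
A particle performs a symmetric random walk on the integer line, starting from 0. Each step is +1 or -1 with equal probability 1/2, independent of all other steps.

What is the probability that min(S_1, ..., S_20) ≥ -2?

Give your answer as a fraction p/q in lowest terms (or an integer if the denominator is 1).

Answer: 130169/262144

Derivation:
Let f(t,s) = #length-t paths at position s with S_1..S_t all ≥ -2.
f(t,s) = f(t-1,s-1) + f(t-1,s+1) for s ≥ -2; f(t,s) = 0 for s < -2.
t=0: f(0,0)=1
t=1: f(1,-1)=1 f(1,1)=1
t=2: f(2,-2)=1 f(2,0)=2 f(2,2)=1
t=3: f(3,-1)=3 f(3,1)=3 f(3,3)=1
t=4: f(4,-2)=3 f(4,0)=6 f(4,2)=4 f(4,4)=1
t=5: f(5,-1)=9 f(5,1)=10 f(5,3)=5 f(5,5)=1
t=6: f(6,-2)=9 f(6,0)=19 f(6,2)=15 f(6,4)=6 f(6,6)=1
t=7: f(7,-1)=28 f(7,1)=34 f(7,3)=21 f(7,5)=7 f(7,7)=1
t=8: f(8,-2)=28 f(8,0)=62 f(8,2)=55 f(8,4)=28 f(8,6)=8 f(8,8)=1
t=9: f(9,-1)=90 f(9,1)=117 f(9,3)=83 f(9,5)=36 f(9,7)=9 f(9,9)=1
t=10: f(10,-2)=90 f(10,0)=207 f(10,2)=200 f(10,4)=119 f(10,6)=45 f(10,8)=10 f(10,10)=1
t=11: f(11,-1)=297 f(11,1)=407 f(11,3)=319 f(11,5)=164 f(11,7)=55 f(11,9)=11 f(11,11)=1
t=12: f(12,-2)=297 f(12,0)=704 f(12,2)=726 f(12,4)=483 f(12,6)=219 f(12,8)=66 f(12,10)=12 f(12,12)=1
t=13: f(13,-1)=1001 f(13,1)=1430 f(13,3)=1209 f(13,5)=702 f(13,7)=285 f(13,9)=78 f(13,11)=13 f(13,13)=1
t=14: f(14,-2)=1001 f(14,0)=2431 f(14,2)=2639 f(14,4)=1911 f(14,6)=987 f(14,8)=363 f(14,10)=91 f(14,12)=14 f(14,14)=1
t=15: f(15,-1)=3432 f(15,1)=5070 f(15,3)=4550 f(15,5)=2898 f(15,7)=1350 f(15,9)=454 f(15,11)=105 f(15,13)=15 f(15,15)=1
t=16: f(16,-2)=3432 f(16,0)=8502 f(16,2)=9620 f(16,4)=7448 f(16,6)=4248 f(16,8)=1804 f(16,10)=559 f(16,12)=120 f(16,14)=16 f(16,16)=1
t=17: f(17,-1)=11934 f(17,1)=18122 f(17,3)=17068 f(17,5)=11696 f(17,7)=6052 f(17,9)=2363 f(17,11)=679 f(17,13)=136 f(17,15)=17 f(17,17)=1
t=18: f(18,-2)=11934 f(18,0)=30056 f(18,2)=35190 f(18,4)=28764 f(18,6)=17748 f(18,8)=8415 f(18,10)=3042 f(18,12)=815 f(18,14)=153 f(18,16)=18 f(18,18)=1
t=19: f(19,-1)=41990 f(19,1)=65246 f(19,3)=63954 f(19,5)=46512 f(19,7)=26163 f(19,9)=11457 f(19,11)=3857 f(19,13)=968 f(19,15)=171 f(19,17)=19 f(19,19)=1
t=20: f(20,-2)=41990 f(20,0)=107236 f(20,2)=129200 f(20,4)=110466 f(20,6)=72675 f(20,8)=37620 f(20,10)=15314 f(20,12)=4825 f(20,14)=1139 f(20,16)=190 f(20,18)=20 f(20,20)=1
Σ_s f(20,s) = 520676
P = 520676/1048576 = 130169/262144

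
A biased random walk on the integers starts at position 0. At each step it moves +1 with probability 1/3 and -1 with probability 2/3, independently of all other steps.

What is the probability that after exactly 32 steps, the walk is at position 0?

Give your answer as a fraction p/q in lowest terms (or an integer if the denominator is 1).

To be at 0 after 32 steps: need exactly 16 steps of +1 and 16 of -1.
Number of such sequences: C(32,16) = 601080390
Each has probability (1/3)^16 · (2/3)^16 = 65536/1853020188851841
P = 601080390 · 65536/1853020188851841 = 4376933826560/205891132094649

Answer: 4376933826560/205891132094649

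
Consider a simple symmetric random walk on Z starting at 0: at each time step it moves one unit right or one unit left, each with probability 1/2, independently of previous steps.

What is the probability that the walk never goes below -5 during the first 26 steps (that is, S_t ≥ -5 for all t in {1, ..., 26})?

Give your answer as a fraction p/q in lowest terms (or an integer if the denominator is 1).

Let f(t,s) = #length-t paths at position s with S_1..S_t all ≥ -5.
f(t,s) = f(t-1,s-1) + f(t-1,s+1) for s ≥ -5; f(t,s) = 0 for s < -5.
t=0: f(0,0)=1
t=1: f(1,-1)=1 f(1,1)=1
t=2: f(2,-2)=1 f(2,0)=2 f(2,2)=1
t=3: f(3,-3)=1 f(3,-1)=3 f(3,1)=3 f(3,3)=1
t=4: f(4,-4)=1 f(4,-2)=4 f(4,0)=6 f(4,2)=4 f(4,4)=1
t=5: f(5,-5)=1 f(5,-3)=5 f(5,-1)=10 f(5,1)=10 f(5,3)=5 f(5,5)=1
t=6: f(6,-4)=6 f(6,-2)=15 f(6,0)=20 f(6,2)=15 f(6,4)=6 f(6,6)=1
t=7: f(7,-5)=6 f(7,-3)=21 f(7,-1)=35 f(7,1)=35 f(7,3)=21 f(7,5)=7 f(7,7)=1
t=8: f(8,-4)=27 f(8,-2)=56 f(8,0)=70 f(8,2)=56 f(8,4)=28 f(8,6)=8 f(8,8)=1
t=9: f(9,-5)=27 f(9,-3)=83 f(9,-1)=126 f(9,1)=126 f(9,3)=84 f(9,5)=36 f(9,7)=9 f(9,9)=1
t=10: f(10,-4)=110 f(10,-2)=209 f(10,0)=252 f(10,2)=210 f(10,4)=120 f(10,6)=45 f(10,8)=10 f(10,10)=1
t=11: f(11,-5)=110 f(11,-3)=319 f(11,-1)=461 f(11,1)=462 f(11,3)=330 f(11,5)=165 f(11,7)=55 f(11,9)=11 f(11,11)=1
t=12: f(12,-4)=429 f(12,-2)=780 f(12,0)=923 f(12,2)=792 f(12,4)=495 f(12,6)=220 f(12,8)=66 f(12,10)=12 f(12,12)=1
t=13: f(13,-5)=429 f(13,-3)=1209 f(13,-1)=1703 f(13,1)=1715 f(13,3)=1287 f(13,5)=715 f(13,7)=286 f(13,9)=78 f(13,11)=13 f(13,13)=1
t=14: f(14,-4)=1638 f(14,-2)=2912 f(14,0)=3418 f(14,2)=3002 f(14,4)=2002 f(14,6)=1001 f(14,8)=364 f(14,10)=91 f(14,12)=14 f(14,14)=1
t=15: f(15,-5)=1638 f(15,-3)=4550 f(15,-1)=6330 f(15,1)=6420 f(15,3)=5004 f(15,5)=3003 f(15,7)=1365 f(15,9)=455 f(15,11)=105 f(15,13)=15 f(15,15)=1
t=16: f(16,-4)=6188 f(16,-2)=10880 f(16,0)=12750 f(16,2)=11424 f(16,4)=8007 f(16,6)=4368 f(16,8)=1820 f(16,10)=560 f(16,12)=120 f(16,14)=16 f(16,16)=1
t=17: f(17,-5)=6188 f(17,-3)=17068 f(17,-1)=23630 f(17,1)=24174 f(17,3)=19431 f(17,5)=12375 f(17,7)=6188 f(17,9)=2380 f(17,11)=680 f(17,13)=136 f(17,15)=17 f(17,17)=1
t=18: f(18,-4)=23256 f(18,-2)=40698 f(18,0)=47804 f(18,2)=43605 f(18,4)=31806 f(18,6)=18563 f(18,8)=8568 f(18,10)=3060 f(18,12)=816 f(18,14)=153 f(18,16)=18 f(18,18)=1
t=19: f(19,-5)=23256 f(19,-3)=63954 f(19,-1)=88502 f(19,1)=91409 f(19,3)=75411 f(19,5)=50369 f(19,7)=27131 f(19,9)=11628 f(19,11)=3876 f(19,13)=969 f(19,15)=171 f(19,17)=19 f(19,19)=1
t=20: f(20,-4)=87210 f(20,-2)=152456 f(20,0)=179911 f(20,2)=166820 f(20,4)=125780 f(20,6)=77500 f(20,8)=38759 f(20,10)=15504 f(20,12)=4845 f(20,14)=1140 f(20,16)=190 f(20,18)=20 f(20,20)=1
t=21: f(21,-5)=87210 f(21,-3)=239666 f(21,-1)=332367 f(21,1)=346731 f(21,3)=292600 f(21,5)=203280 f(21,7)=116259 f(21,9)=54263 f(21,11)=20349 f(21,13)=5985 f(21,15)=1330 f(21,17)=210 f(21,19)=21 f(21,21)=1
t=22: f(22,-4)=326876 f(22,-2)=572033 f(22,0)=679098 f(22,2)=639331 f(22,4)=495880 f(22,6)=319539 f(22,8)=170522 f(22,10)=74612 f(22,12)=26334 f(22,14)=7315 f(22,16)=1540 f(22,18)=231 f(22,20)=22 f(22,22)=1
t=23: f(23,-5)=326876 f(23,-3)=898909 f(23,-1)=1251131 f(23,1)=1318429 f(23,3)=1135211 f(23,5)=815419 f(23,7)=490061 f(23,9)=245134 f(23,11)=100946 f(23,13)=33649 f(23,15)=8855 f(23,17)=1771 f(23,19)=253 f(23,21)=23 f(23,23)=1
t=24: f(24,-4)=1225785 f(24,-2)=2150040 f(24,0)=2569560 f(24,2)=2453640 f(24,4)=1950630 f(24,6)=1305480 f(24,8)=735195 f(24,10)=346080 f(24,12)=134595 f(24,14)=42504 f(24,16)=10626 f(24,18)=2024 f(24,20)=276 f(24,22)=24 f(24,24)=1
t=25: f(25,-5)=1225785 f(25,-3)=3375825 f(25,-1)=4719600 f(25,1)=5023200 f(25,3)=4404270 f(25,5)=3256110 f(25,7)=2040675 f(25,9)=1081275 f(25,11)=480675 f(25,13)=177099 f(25,15)=53130 f(25,17)=12650 f(25,19)=2300 f(25,21)=300 f(25,23)=25 f(25,25)=1
t=26: f(26,-4)=4601610 f(26,-2)=8095425 f(26,0)=9742800 f(26,2)=9427470 f(26,4)=7660380 f(26,6)=5296785 f(26,8)=3121950 f(26,10)=1561950 f(26,12)=657774 f(26,14)=230229 f(26,16)=65780 f(26,18)=14950 f(26,20)=2600 f(26,22)=325 f(26,24)=26 f(26,26)=1
Σ_s f(26,s) = 50480055
P = 50480055/67108864 = 50480055/67108864

Answer: 50480055/67108864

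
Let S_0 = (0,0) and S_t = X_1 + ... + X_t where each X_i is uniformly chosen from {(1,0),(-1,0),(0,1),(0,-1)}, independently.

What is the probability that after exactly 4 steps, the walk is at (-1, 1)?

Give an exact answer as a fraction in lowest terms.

Let h be the number of horizontal steps (so 4-h are vertical). To end at (-1,1) need (h-1)/2 right-steps and ((4-h)+1)/2 up-steps.
Sum over h with 1 ≤ h ≤ 3, h ≡ 1 (mod 2), 4-h ≡ 1 (mod 2):
h=1: C(4,1)·C(1,0)·C(3,2) = 4·1·3 = 12
h=3: C(4,3)·C(3,1)·C(1,1) = 4·3·1 = 12
Total favorable: 24
Total paths: 4^4 = 256
P = 24/256 = 3/32

Answer: 3/32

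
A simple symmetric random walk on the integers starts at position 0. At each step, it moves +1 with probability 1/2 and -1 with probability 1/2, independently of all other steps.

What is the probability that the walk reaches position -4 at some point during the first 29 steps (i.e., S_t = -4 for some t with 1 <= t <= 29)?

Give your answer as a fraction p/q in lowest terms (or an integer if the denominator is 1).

Answer: 123012781/268435456

Derivation:
Count via complement. Let g(t,s) = #length-t paths at position s with S_1..S_t all ≠ -4.
g(t,s) = g(t-1,s-1) + g(t-1,s+1) for s ≠ -4; g(t,-4) = 0.
t=0: g(0,0)=1
t=1: g(1,-1)=1 g(1,1)=1
t=2: g(2,-2)=1 g(2,0)=2 g(2,2)=1
t=3: g(3,-3)=1 g(3,-1)=3 g(3,1)=3 g(3,3)=1
t=4: g(4,-2)=4 g(4,0)=6 g(4,2)=4 g(4,4)=1
t=5: g(5,-3)=4 g(5,-1)=10 g(5,1)=10 g(5,3)=5 g(5,5)=1
t=6: g(6,-2)=14 g(6,0)=20 g(6,2)=15 g(6,4)=6 g(6,6)=1
t=7: g(7,-3)=14 g(7,-1)=34 g(7,1)=35 g(7,3)=21 g(7,5)=7 g(7,7)=1
t=8: g(8,-2)=48 g(8,0)=69 g(8,2)=56 g(8,4)=28 g(8,6)=8 g(8,8)=1
t=9: g(9,-3)=48 g(9,-1)=117 g(9,1)=125 g(9,3)=84 g(9,5)=36 g(9,7)=9 g(9,9)=1
t=10: g(10,-2)=165 g(10,0)=242 g(10,2)=209 g(10,4)=120 g(10,6)=45 g(10,8)=10 g(10,10)=1
t=11: g(11,-3)=165 g(11,-1)=407 g(11,1)=451 g(11,3)=329 g(11,5)=165 g(11,7)=55 g(11,9)=11 g(11,11)=1
t=12: g(12,-2)=572 g(12,0)=858 g(12,2)=780 g(12,4)=494 g(12,6)=220 g(12,8)=66 g(12,10)=12 g(12,12)=1
t=13: g(13,-3)=572 g(13,-1)=1430 g(13,1)=1638 g(13,3)=1274 g(13,5)=714 g(13,7)=286 g(13,9)=78 g(13,11)=13 g(13,13)=1
t=14: g(14,-2)=2002 g(14,0)=3068 g(14,2)=2912 g(14,4)=1988 g(14,6)=1000 g(14,8)=364 g(14,10)=91 g(14,12)=14 g(14,14)=1
t=15: g(15,-3)=2002 g(15,-1)=5070 g(15,1)=5980 g(15,3)=4900 g(15,5)=2988 g(15,7)=1364 g(15,9)=455 g(15,11)=105 g(15,13)=15 g(15,15)=1
t=16: g(16,-2)=7072 g(16,0)=11050 g(16,2)=10880 g(16,4)=7888 g(16,6)=4352 g(16,8)=1819 g(16,10)=560 g(16,12)=120 g(16,14)=16 g(16,16)=1
t=17: g(17,-3)=7072 g(17,-1)=18122 g(17,1)=21930 g(17,3)=18768 g(17,5)=12240 g(17,7)=6171 g(17,9)=2379 g(17,11)=680 g(17,13)=136 g(17,15)=17 g(17,17)=1
t=18: g(18,-2)=25194 g(18,0)=40052 g(18,2)=40698 g(18,4)=31008 g(18,6)=18411 g(18,8)=8550 g(18,10)=3059 g(18,12)=816 g(18,14)=153 g(18,16)=18 g(18,18)=1
t=19: g(19,-3)=25194 g(19,-1)=65246 g(19,1)=80750 g(19,3)=71706 g(19,5)=49419 g(19,7)=26961 g(19,9)=11609 g(19,11)=3875 g(19,13)=969 g(19,15)=171 g(19,17)=19 g(19,19)=1
t=20: g(20,-2)=90440 g(20,0)=145996 g(20,2)=152456 g(20,4)=121125 g(20,6)=76380 g(20,8)=38570 g(20,10)=15484 g(20,12)=4844 g(20,14)=1140 g(20,16)=190 g(20,18)=20 g(20,20)=1
t=21: g(21,-3)=90440 g(21,-1)=236436 g(21,1)=298452 g(21,3)=273581 g(21,5)=197505 g(21,7)=114950 g(21,9)=54054 g(21,11)=20328 g(21,13)=5984 g(21,15)=1330 g(21,17)=210 g(21,19)=21 g(21,21)=1
t=22: g(22,-2)=326876 g(22,0)=534888 g(22,2)=572033 g(22,4)=471086 g(22,6)=312455 g(22,8)=169004 g(22,10)=74382 g(22,12)=26312 g(22,14)=7314 g(22,16)=1540 g(22,18)=231 g(22,20)=22 g(22,22)=1
t=23: g(23,-3)=326876 g(23,-1)=861764 g(23,1)=1106921 g(23,3)=1043119 g(23,5)=783541 g(23,7)=481459 g(23,9)=243386 g(23,11)=100694 g(23,13)=33626 g(23,15)=8854 g(23,17)=1771 g(23,19)=253 g(23,21)=23 g(23,23)=1
t=24: g(24,-2)=1188640 g(24,0)=1968685 g(24,2)=2150040 g(24,4)=1826660 g(24,6)=1265000 g(24,8)=724845 g(24,10)=344080 g(24,12)=134320 g(24,14)=42480 g(24,16)=10625 g(24,18)=2024 g(24,20)=276 g(24,22)=24 g(24,24)=1
t=25: g(25,-3)=1188640 g(25,-1)=3157325 g(25,1)=4118725 g(25,3)=3976700 g(25,5)=3091660 g(25,7)=1989845 g(25,9)=1068925 g(25,11)=478400 g(25,13)=176800 g(25,15)=53105 g(25,17)=12649 g(25,19)=2300 g(25,21)=300 g(25,23)=25 g(25,25)=1
t=26: g(26,-2)=4345965 g(26,0)=7276050 g(26,2)=8095425 g(26,4)=7068360 g(26,6)=5081505 g(26,8)=3058770 g(26,10)=1547325 g(26,12)=655200 g(26,14)=229905 g(26,16)=65754 g(26,18)=14949 g(26,20)=2600 g(26,22)=325 g(26,24)=26 g(26,26)=1
t=27: g(27,-3)=4345965 g(27,-1)=11622015 g(27,1)=15371475 g(27,3)=15163785 g(27,5)=12149865 g(27,7)=8140275 g(27,9)=4606095 g(27,11)=2202525 g(27,13)=885105 g(27,15)=295659 g(27,17)=80703 g(27,19)=17549 g(27,21)=2925 g(27,23)=351 g(27,25)=27 g(27,27)=1
t=28: g(28,-2)=15967980 g(28,0)=26993490 g(28,2)=30535260 g(28,4)=27313650 g(28,6)=20290140 g(28,8)=12746370 g(28,10)=6808620 g(28,12)=3087630 g(28,14)=1180764 g(28,16)=376362 g(28,18)=98252 g(28,20)=20474 g(28,22)=3276 g(28,24)=378 g(28,26)=28 g(28,28)=1
t=29: g(29,-3)=15967980 g(29,-1)=42961470 g(29,1)=57528750 g(29,3)=57848910 g(29,5)=47603790 g(29,7)=33036510 g(29,9)=19554990 g(29,11)=9896250 g(29,13)=4268394 g(29,15)=1557126 g(29,17)=474614 g(29,19)=118726 g(29,21)=23750 g(29,23)=3654 g(29,25)=406 g(29,27)=29 g(29,29)=1
Paths never hitting -4: Σ_s g(29,s) = 290845350
Paths hitting -4: 2^29 - 290845350 = 246025562
P = 246025562/536870912 = 123012781/268435456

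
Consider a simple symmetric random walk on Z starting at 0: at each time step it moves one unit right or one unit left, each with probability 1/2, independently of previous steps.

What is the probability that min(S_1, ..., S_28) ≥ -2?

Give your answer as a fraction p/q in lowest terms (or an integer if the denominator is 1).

Answer: 14375115/33554432

Derivation:
Let f(t,s) = #length-t paths at position s with S_1..S_t all ≥ -2.
f(t,s) = f(t-1,s-1) + f(t-1,s+1) for s ≥ -2; f(t,s) = 0 for s < -2.
t=0: f(0,0)=1
t=1: f(1,-1)=1 f(1,1)=1
t=2: f(2,-2)=1 f(2,0)=2 f(2,2)=1
t=3: f(3,-1)=3 f(3,1)=3 f(3,3)=1
t=4: f(4,-2)=3 f(4,0)=6 f(4,2)=4 f(4,4)=1
t=5: f(5,-1)=9 f(5,1)=10 f(5,3)=5 f(5,5)=1
t=6: f(6,-2)=9 f(6,0)=19 f(6,2)=15 f(6,4)=6 f(6,6)=1
t=7: f(7,-1)=28 f(7,1)=34 f(7,3)=21 f(7,5)=7 f(7,7)=1
t=8: f(8,-2)=28 f(8,0)=62 f(8,2)=55 f(8,4)=28 f(8,6)=8 f(8,8)=1
t=9: f(9,-1)=90 f(9,1)=117 f(9,3)=83 f(9,5)=36 f(9,7)=9 f(9,9)=1
t=10: f(10,-2)=90 f(10,0)=207 f(10,2)=200 f(10,4)=119 f(10,6)=45 f(10,8)=10 f(10,10)=1
t=11: f(11,-1)=297 f(11,1)=407 f(11,3)=319 f(11,5)=164 f(11,7)=55 f(11,9)=11 f(11,11)=1
t=12: f(12,-2)=297 f(12,0)=704 f(12,2)=726 f(12,4)=483 f(12,6)=219 f(12,8)=66 f(12,10)=12 f(12,12)=1
t=13: f(13,-1)=1001 f(13,1)=1430 f(13,3)=1209 f(13,5)=702 f(13,7)=285 f(13,9)=78 f(13,11)=13 f(13,13)=1
t=14: f(14,-2)=1001 f(14,0)=2431 f(14,2)=2639 f(14,4)=1911 f(14,6)=987 f(14,8)=363 f(14,10)=91 f(14,12)=14 f(14,14)=1
t=15: f(15,-1)=3432 f(15,1)=5070 f(15,3)=4550 f(15,5)=2898 f(15,7)=1350 f(15,9)=454 f(15,11)=105 f(15,13)=15 f(15,15)=1
t=16: f(16,-2)=3432 f(16,0)=8502 f(16,2)=9620 f(16,4)=7448 f(16,6)=4248 f(16,8)=1804 f(16,10)=559 f(16,12)=120 f(16,14)=16 f(16,16)=1
t=17: f(17,-1)=11934 f(17,1)=18122 f(17,3)=17068 f(17,5)=11696 f(17,7)=6052 f(17,9)=2363 f(17,11)=679 f(17,13)=136 f(17,15)=17 f(17,17)=1
t=18: f(18,-2)=11934 f(18,0)=30056 f(18,2)=35190 f(18,4)=28764 f(18,6)=17748 f(18,8)=8415 f(18,10)=3042 f(18,12)=815 f(18,14)=153 f(18,16)=18 f(18,18)=1
t=19: f(19,-1)=41990 f(19,1)=65246 f(19,3)=63954 f(19,5)=46512 f(19,7)=26163 f(19,9)=11457 f(19,11)=3857 f(19,13)=968 f(19,15)=171 f(19,17)=19 f(19,19)=1
t=20: f(20,-2)=41990 f(20,0)=107236 f(20,2)=129200 f(20,4)=110466 f(20,6)=72675 f(20,8)=37620 f(20,10)=15314 f(20,12)=4825 f(20,14)=1139 f(20,16)=190 f(20,18)=20 f(20,20)=1
t=21: f(21,-1)=149226 f(21,1)=236436 f(21,3)=239666 f(21,5)=183141 f(21,7)=110295 f(21,9)=52934 f(21,11)=20139 f(21,13)=5964 f(21,15)=1329 f(21,17)=210 f(21,19)=21 f(21,21)=1
t=22: f(22,-2)=149226 f(22,0)=385662 f(22,2)=476102 f(22,4)=422807 f(22,6)=293436 f(22,8)=163229 f(22,10)=73073 f(22,12)=26103 f(22,14)=7293 f(22,16)=1539 f(22,18)=231 f(22,20)=22 f(22,22)=1
t=23: f(23,-1)=534888 f(23,1)=861764 f(23,3)=898909 f(23,5)=716243 f(23,7)=456665 f(23,9)=236302 f(23,11)=99176 f(23,13)=33396 f(23,15)=8832 f(23,17)=1770 f(23,19)=253 f(23,21)=23 f(23,23)=1
t=24: f(24,-2)=534888 f(24,0)=1396652 f(24,2)=1760673 f(24,4)=1615152 f(24,6)=1172908 f(24,8)=692967 f(24,10)=335478 f(24,12)=132572 f(24,14)=42228 f(24,16)=10602 f(24,18)=2023 f(24,20)=276 f(24,22)=24 f(24,24)=1
t=25: f(25,-1)=1931540 f(25,1)=3157325 f(25,3)=3375825 f(25,5)=2788060 f(25,7)=1865875 f(25,9)=1028445 f(25,11)=468050 f(25,13)=174800 f(25,15)=52830 f(25,17)=12625 f(25,19)=2299 f(25,21)=300 f(25,23)=25 f(25,25)=1
t=26: f(26,-2)=1931540 f(26,0)=5088865 f(26,2)=6533150 f(26,4)=6163885 f(26,6)=4653935 f(26,8)=2894320 f(26,10)=1496495 f(26,12)=642850 f(26,14)=227630 f(26,16)=65455 f(26,18)=14924 f(26,20)=2599 f(26,22)=325 f(26,24)=26 f(26,26)=1
t=27: f(27,-1)=7020405 f(27,1)=11622015 f(27,3)=12697035 f(27,5)=10817820 f(27,7)=7548255 f(27,9)=4390815 f(27,11)=2139345 f(27,13)=870480 f(27,15)=293085 f(27,17)=80379 f(27,19)=17523 f(27,21)=2924 f(27,23)=351 f(27,25)=27 f(27,27)=1
t=28: f(28,-2)=7020405 f(28,0)=18642420 f(28,2)=24319050 f(28,4)=23514855 f(28,6)=18366075 f(28,8)=11939070 f(28,10)=6530160 f(28,12)=3009825 f(28,14)=1163565 f(28,16)=373464 f(28,18)=97902 f(28,20)=20447 f(28,22)=3275 f(28,24)=378 f(28,26)=28 f(28,28)=1
Σ_s f(28,s) = 115000920
P = 115000920/268435456 = 14375115/33554432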